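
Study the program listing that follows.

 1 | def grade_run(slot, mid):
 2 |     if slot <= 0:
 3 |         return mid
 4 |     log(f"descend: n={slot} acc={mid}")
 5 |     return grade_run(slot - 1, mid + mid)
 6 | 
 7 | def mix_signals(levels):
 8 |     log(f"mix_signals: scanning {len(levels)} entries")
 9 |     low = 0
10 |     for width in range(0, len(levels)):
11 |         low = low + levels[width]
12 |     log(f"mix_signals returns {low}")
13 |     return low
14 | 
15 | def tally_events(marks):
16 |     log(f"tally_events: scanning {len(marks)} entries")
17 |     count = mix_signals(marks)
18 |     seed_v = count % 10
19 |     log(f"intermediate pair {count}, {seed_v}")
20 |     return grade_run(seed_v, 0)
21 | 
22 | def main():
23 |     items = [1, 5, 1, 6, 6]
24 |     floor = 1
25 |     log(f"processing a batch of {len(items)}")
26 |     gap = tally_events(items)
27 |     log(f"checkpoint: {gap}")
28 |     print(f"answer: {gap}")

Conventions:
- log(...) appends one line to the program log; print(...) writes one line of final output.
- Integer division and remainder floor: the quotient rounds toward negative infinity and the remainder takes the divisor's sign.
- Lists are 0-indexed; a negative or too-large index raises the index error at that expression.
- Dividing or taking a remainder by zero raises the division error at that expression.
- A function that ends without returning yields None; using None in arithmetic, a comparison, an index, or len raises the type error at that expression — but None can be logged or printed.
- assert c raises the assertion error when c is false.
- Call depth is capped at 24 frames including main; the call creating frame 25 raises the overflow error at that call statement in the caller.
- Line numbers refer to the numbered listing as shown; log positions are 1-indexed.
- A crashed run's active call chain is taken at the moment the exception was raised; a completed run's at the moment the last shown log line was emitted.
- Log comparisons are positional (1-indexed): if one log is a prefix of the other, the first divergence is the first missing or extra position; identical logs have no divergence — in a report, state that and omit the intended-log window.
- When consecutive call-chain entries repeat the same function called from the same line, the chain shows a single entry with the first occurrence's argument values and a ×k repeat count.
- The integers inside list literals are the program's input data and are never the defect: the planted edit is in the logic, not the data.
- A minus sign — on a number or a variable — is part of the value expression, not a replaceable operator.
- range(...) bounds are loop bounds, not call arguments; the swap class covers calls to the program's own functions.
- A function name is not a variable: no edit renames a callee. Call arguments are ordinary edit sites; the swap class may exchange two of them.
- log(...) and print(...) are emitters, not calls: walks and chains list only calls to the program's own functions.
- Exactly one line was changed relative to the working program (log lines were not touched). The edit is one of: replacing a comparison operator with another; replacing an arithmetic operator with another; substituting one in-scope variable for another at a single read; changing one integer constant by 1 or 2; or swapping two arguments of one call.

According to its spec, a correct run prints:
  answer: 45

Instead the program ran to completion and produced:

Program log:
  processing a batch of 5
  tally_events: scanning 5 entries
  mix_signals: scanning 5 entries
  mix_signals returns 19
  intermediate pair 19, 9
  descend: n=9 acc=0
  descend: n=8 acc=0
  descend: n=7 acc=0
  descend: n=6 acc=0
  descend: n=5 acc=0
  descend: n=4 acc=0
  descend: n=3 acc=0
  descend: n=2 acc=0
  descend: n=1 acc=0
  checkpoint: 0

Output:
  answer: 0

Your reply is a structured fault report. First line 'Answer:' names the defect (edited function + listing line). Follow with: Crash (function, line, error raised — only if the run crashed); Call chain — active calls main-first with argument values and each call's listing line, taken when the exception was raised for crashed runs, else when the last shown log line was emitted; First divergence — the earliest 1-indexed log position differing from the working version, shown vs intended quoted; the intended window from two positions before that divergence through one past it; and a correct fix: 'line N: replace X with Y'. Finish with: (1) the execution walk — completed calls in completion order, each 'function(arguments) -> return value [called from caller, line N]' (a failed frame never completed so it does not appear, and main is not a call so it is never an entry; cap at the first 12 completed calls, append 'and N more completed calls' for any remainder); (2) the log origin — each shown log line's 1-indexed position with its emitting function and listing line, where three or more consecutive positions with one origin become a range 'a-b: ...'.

Answer: the defect is in grade_run at line 5.
Core observation: At log position 7 the runs split — shown 'descend: n=8 acc=0', but the working version logs 'descend: n=8 acc=9'.
Call chain: main.
First divergence: position 7; shown 'descend: n=8 acc=0' vs intended 'descend: n=8 acc=9'.
Intended log window:
  5: intermediate pair 19, 9
  6: descend: n=9 acc=0
  7: descend: n=8 acc=9
  8: descend: n=7 acc=17
Execution walk:
  mix_signals([1, 5, 1, 6, 6]) -> 19  [called from tally_events, line 17]
  grade_run(0, 0) -> 0  [called from grade_run, line 5]
  grade_run(1, 0) -> 0  [called from grade_run, line 5]
  grade_run(2, 0) -> 0  [called from grade_run, line 5]
  grade_run(3, 0) -> 0  [called from grade_run, line 5]
  grade_run(4, 0) -> 0  [called from grade_run, line 5]
  grade_run(5, 0) -> 0  [called from grade_run, line 5]
  grade_run(6, 0) -> 0  [called from grade_run, line 5]
  grade_run(7, 0) -> 0  [called from grade_run, line 5]
  grade_run(8, 0) -> 0  [called from grade_run, line 5]
  grade_run(9, 0) -> 0  [called from tally_events, line 20]
  tally_events([1, 5, 1, 6, 6]) -> 0  [called from main, line 26]
Log origin:
  1 — main, line 25
  2 — tally_events, line 16
  3 — mix_signals, line 8
  4 — mix_signals, line 12
  5 — tally_events, line 19
  6-14 — grade_run, line 4
  15 — main, line 27
A correct fix: line 5: replace `mid + mid` with `mid + slot`.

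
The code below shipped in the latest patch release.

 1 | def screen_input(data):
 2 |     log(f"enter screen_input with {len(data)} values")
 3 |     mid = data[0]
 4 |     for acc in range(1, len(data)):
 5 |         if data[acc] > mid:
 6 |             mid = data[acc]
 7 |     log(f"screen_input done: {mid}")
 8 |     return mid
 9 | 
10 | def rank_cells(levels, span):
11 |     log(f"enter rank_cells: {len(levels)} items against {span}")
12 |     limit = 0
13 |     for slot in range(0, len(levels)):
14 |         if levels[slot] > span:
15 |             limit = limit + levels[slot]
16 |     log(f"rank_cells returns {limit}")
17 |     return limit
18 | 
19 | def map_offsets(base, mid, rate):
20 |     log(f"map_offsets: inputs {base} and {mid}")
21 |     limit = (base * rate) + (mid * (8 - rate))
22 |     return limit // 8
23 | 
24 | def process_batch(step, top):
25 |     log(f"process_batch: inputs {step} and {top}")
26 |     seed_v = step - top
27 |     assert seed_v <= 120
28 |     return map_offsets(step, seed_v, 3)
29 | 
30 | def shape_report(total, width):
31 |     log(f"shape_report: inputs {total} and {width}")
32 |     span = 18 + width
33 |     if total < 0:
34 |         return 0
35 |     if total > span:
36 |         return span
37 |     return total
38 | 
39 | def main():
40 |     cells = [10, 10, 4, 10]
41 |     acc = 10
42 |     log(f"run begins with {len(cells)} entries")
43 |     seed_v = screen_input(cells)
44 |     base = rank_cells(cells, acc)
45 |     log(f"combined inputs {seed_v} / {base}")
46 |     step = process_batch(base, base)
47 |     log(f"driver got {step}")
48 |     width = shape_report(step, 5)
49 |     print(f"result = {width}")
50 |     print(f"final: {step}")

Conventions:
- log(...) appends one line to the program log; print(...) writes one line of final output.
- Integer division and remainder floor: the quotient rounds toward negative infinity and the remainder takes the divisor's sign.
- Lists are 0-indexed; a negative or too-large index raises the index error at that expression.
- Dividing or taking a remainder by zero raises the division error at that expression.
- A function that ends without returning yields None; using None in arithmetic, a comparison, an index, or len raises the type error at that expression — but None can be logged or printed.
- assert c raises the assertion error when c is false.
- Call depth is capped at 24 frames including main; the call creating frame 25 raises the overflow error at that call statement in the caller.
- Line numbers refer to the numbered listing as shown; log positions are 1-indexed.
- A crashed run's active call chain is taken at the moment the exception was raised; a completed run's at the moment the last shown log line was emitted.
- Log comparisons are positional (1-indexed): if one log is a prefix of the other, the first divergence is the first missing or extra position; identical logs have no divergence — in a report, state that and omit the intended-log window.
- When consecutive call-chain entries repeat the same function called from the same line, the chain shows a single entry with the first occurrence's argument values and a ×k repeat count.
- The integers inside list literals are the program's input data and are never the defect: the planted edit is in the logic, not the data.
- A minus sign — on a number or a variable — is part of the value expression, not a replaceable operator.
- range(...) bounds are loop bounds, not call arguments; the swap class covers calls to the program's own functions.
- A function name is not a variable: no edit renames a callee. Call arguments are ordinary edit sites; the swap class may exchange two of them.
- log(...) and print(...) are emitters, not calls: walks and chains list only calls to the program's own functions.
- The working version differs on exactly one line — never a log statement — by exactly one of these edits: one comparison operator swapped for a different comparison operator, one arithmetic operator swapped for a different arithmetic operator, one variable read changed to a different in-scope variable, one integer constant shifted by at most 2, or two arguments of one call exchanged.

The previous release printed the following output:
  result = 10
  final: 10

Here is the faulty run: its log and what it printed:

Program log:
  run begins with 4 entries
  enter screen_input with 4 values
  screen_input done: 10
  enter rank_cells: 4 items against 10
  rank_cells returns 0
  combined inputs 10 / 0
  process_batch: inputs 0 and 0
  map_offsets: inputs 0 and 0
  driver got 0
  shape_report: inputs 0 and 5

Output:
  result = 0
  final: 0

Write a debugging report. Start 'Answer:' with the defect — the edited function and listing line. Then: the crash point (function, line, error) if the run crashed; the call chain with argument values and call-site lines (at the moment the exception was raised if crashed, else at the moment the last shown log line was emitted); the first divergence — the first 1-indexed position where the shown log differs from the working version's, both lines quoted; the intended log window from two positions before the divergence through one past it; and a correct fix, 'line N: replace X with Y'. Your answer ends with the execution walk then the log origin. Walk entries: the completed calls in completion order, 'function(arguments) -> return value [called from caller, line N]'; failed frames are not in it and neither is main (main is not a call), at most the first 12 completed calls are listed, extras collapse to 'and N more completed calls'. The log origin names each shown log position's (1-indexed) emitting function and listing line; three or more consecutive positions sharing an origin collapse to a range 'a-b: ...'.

Answer: the defect is in main at line 46.
Key observation: Everything matches until log position 7, which reads 'process_batch: inputs 0 and 0' in place of 'process_batch: inputs 10 and 0'.
Call chain: main -> shape_report(0, 5) (called at line 48).
First divergence: at position 7 the run shows 'process_batch: inputs 0 and 0' where the working version logs 'process_batch: inputs 10 and 0'.
Intended log window:
  5: rank_cells returns 0
  6: combined inputs 10 / 0
  7: process_batch: inputs 10 and 0
  8: map_offsets: inputs 10 and 10
Execution walk:
  screen_input([10, 10, 4, 10]) -> 10  [called from main, line 43]
  rank_cells([10, 10, 4, 10], 10) -> 0  [called from main, line 44]
  map_offsets(0, 0, 3) -> 0  [called from process_batch, line 28]
  process_batch(0, 0) -> 0  [called from main, line 46]
  shape_report(0, 5) -> 0  [called from main, line 48]
Log line origins:
  1: from main, line 42
  2: from screen_input, line 2
  3: from screen_input, line 7
  4: from rank_cells, line 11
  5: from rank_cells, line 16
  6: from main, line 45
  7: from process_batch, line 25
  8: from map_offsets, line 20
  9: from main, line 47
  10: from shape_report, line 31
A correct fix: line 46: replace `process_batch(base, base)` with `process_batch(seed_v, base)`.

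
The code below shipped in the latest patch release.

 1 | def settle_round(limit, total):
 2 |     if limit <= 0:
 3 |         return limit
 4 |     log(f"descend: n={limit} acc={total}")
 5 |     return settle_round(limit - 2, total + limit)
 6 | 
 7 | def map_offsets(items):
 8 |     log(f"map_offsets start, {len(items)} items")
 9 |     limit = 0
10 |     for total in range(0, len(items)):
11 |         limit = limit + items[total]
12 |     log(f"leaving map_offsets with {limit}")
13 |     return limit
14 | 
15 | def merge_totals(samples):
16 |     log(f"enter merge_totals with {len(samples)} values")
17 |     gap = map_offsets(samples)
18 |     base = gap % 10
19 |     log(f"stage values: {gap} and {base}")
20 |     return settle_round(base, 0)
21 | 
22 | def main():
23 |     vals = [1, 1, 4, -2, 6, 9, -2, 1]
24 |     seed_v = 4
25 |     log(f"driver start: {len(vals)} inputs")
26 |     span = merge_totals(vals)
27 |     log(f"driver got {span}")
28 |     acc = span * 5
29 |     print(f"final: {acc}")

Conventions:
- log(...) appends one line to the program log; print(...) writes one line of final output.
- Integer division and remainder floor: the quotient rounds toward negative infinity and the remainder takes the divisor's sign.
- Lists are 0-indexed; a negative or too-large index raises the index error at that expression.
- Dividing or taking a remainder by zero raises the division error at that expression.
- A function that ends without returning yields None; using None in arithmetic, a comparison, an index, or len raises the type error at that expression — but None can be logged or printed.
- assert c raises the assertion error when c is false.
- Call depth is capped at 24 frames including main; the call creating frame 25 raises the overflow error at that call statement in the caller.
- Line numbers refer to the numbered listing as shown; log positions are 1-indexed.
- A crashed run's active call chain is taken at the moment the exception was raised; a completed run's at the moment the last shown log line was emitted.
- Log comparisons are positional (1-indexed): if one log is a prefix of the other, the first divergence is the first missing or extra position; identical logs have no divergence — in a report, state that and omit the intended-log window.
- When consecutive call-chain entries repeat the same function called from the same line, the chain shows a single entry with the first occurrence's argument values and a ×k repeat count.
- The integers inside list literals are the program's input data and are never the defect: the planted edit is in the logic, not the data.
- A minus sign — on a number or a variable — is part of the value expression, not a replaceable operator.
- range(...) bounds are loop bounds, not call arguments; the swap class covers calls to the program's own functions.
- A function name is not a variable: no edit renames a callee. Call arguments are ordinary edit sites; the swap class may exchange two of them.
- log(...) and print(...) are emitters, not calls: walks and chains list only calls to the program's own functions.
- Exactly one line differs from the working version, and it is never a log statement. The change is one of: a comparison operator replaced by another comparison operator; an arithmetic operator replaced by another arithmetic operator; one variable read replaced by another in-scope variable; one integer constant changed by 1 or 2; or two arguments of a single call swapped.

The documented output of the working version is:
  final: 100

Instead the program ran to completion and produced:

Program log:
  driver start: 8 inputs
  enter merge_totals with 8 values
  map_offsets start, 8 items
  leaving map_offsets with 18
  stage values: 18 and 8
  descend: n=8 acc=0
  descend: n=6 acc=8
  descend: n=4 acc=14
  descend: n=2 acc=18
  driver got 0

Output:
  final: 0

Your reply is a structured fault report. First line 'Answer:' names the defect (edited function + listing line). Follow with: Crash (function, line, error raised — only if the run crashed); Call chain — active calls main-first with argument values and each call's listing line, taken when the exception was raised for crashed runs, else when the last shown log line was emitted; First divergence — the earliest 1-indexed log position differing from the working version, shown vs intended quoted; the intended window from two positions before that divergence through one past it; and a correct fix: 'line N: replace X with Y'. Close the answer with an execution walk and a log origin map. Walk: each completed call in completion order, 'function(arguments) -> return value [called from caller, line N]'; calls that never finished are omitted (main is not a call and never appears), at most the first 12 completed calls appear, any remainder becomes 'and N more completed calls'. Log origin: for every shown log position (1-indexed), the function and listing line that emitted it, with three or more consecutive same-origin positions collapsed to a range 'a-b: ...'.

Answer: the defect is in settle_round at line 3.
Core observation: Everything matches until log position 10, which reads 'driver got 0' in place of 'driver got 20'.
Call chain: main.
First divergence: at position 10 the run shows 'driver got 0' where the working version logs 'driver got 20'.
Intended log window:
  8: descend: n=4 acc=14
  9: descend: n=2 acc=18
  10: driver got 20
Execution walk:
  map_offsets([1, 1, 4, -2, 6, 9, -2, 1]) -> 18  [called from merge_totals, line 17]
  settle_round(0, 20) -> 0  [called from settle_round, line 5]
  settle_round(2, 18) -> 0  [called from settle_round, line 5]
  settle_round(4, 14) -> 0  [called from settle_round, line 5]
  settle_round(6, 8) -> 0  [called from settle_round, line 5]
  settle_round(8, 0) -> 0  [called from merge_totals, line 20]
  merge_totals([1, 1, 4, -2, 6, 9, -2, 1]) -> 0  [called from main, line 26]
Log origin:
  1: from main, line 25
  2: from merge_totals, line 16
  3: from map_offsets, line 8
  4: from map_offsets, line 12
  5: from merge_totals, line 19
  6-9: from settle_round, line 4
  10: from main, line 27
A correct fix: line 3: replace `limit` with `total`.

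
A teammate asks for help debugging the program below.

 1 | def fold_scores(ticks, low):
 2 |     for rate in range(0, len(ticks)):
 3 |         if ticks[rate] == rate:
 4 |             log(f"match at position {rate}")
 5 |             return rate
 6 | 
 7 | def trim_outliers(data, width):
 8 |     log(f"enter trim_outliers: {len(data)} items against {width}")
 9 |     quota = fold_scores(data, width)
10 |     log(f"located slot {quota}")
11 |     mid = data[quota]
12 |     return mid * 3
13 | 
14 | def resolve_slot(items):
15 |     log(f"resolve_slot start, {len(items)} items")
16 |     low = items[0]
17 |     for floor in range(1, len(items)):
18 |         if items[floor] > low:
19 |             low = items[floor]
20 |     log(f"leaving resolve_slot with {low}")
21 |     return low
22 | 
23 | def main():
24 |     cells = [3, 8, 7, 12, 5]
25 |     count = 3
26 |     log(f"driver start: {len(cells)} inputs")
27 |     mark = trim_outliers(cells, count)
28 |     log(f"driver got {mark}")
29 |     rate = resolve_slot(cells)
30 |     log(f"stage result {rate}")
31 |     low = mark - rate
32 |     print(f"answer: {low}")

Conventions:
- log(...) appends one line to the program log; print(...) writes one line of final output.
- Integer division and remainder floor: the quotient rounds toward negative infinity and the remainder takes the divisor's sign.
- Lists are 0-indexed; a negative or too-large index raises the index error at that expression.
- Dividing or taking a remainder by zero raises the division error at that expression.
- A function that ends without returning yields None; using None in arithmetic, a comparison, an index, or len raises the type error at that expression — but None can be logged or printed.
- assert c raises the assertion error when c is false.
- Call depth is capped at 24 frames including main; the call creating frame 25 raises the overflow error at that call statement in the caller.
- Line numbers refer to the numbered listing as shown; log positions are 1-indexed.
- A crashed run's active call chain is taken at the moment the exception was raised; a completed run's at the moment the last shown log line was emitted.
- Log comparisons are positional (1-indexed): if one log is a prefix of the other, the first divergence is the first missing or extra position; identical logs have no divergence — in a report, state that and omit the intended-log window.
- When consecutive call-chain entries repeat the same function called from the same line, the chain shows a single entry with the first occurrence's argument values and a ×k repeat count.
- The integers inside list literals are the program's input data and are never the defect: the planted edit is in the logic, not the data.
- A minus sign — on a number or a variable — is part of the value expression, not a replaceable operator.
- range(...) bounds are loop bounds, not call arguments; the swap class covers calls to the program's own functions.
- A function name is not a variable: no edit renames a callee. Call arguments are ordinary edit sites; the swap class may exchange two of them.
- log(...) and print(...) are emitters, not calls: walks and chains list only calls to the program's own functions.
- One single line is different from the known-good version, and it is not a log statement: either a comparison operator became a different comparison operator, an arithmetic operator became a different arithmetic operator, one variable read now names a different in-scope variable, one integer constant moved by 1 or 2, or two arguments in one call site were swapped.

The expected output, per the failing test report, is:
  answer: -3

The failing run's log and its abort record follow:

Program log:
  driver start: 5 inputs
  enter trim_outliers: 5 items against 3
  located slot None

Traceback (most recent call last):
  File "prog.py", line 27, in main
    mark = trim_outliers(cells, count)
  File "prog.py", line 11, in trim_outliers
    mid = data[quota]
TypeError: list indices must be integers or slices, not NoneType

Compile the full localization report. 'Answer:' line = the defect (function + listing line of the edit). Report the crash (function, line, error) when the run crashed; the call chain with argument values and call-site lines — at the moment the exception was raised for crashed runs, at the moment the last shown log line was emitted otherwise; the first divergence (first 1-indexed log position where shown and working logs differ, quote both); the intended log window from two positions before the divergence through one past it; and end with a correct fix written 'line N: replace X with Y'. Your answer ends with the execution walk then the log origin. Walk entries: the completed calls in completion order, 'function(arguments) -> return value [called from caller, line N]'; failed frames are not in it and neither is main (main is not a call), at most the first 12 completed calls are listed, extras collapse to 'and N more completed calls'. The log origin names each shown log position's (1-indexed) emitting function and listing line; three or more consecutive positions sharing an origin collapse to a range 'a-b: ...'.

Answer: the defect is in fold_scores at line 3.
Key fact: Position 3 is the first bad log line: 'located slot None' should read 'match at position 0'.
Crash: trim_outliers, line 11, TypeError.
Call chain: main -> trim_outliers([3, 8, 7, 12, 5], 3) (called at line 27).
First divergence: position 3; shown 'located slot None' vs intended 'match at position 0'.
Intended log window:
  1: driver start: 5 inputs
  2: enter trim_outliers: 5 items against 3
  3: match at position 0
  4: located slot 0
Execution walk:
  fold_scores([3, 8, 7, 12, 5], 3) -> None  [called from trim_outliers, line 9]
Log line origins:
  1: emitted by main (line 26)
  2: emitted by trim_outliers (line 8)
  3: emitted by trim_outliers (line 10)
A correct fix: line 3: replace `ticks[rate] == rate` with `ticks[rate] == low`.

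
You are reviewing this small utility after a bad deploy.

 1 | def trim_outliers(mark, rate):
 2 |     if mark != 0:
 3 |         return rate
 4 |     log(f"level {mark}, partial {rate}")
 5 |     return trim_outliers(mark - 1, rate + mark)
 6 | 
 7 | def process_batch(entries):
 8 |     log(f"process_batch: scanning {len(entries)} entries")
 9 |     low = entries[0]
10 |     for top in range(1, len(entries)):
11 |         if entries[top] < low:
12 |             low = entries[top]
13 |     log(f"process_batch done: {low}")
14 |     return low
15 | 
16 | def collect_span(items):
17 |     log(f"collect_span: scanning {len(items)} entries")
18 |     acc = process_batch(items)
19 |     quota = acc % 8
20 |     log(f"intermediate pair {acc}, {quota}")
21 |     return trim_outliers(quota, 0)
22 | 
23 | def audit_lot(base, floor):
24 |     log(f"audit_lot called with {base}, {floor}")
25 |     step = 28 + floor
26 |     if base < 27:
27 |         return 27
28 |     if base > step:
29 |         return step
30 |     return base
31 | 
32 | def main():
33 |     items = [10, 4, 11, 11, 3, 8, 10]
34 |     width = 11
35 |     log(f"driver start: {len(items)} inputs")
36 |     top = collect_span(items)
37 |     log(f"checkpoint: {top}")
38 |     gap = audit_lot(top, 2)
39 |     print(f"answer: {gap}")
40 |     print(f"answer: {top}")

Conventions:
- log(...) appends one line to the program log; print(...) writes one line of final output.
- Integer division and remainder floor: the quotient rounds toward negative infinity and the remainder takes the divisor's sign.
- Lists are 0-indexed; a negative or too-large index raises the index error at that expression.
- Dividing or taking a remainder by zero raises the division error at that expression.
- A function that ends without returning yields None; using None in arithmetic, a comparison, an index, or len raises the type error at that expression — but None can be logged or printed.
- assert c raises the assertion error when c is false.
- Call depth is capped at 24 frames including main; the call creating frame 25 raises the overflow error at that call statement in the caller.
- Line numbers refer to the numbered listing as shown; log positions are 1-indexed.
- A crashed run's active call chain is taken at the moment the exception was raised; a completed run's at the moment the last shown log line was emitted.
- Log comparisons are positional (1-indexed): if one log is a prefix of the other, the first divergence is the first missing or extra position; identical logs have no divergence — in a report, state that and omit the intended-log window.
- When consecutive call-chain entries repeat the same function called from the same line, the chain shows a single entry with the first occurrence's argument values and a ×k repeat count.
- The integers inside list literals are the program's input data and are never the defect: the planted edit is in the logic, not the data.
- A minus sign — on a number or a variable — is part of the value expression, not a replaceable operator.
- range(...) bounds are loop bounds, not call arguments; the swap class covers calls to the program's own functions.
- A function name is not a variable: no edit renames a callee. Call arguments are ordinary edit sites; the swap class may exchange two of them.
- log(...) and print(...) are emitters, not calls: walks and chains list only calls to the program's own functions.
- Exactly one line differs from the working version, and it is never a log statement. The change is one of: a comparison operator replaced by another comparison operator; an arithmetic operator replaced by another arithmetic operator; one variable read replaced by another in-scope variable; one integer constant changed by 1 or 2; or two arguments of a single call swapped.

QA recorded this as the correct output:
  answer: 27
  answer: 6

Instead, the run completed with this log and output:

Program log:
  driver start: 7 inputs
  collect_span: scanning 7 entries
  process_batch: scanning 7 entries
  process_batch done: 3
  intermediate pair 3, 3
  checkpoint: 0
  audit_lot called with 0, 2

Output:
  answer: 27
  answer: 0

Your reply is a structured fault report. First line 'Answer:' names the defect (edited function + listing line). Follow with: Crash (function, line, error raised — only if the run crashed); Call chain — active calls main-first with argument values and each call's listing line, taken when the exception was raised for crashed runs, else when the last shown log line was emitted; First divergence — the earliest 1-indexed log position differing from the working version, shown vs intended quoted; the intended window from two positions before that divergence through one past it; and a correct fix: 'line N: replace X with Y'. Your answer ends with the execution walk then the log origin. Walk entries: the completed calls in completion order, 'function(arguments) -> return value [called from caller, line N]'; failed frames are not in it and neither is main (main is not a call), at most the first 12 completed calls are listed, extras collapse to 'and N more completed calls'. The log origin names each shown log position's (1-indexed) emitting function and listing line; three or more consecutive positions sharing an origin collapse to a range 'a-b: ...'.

Answer: the defect is in trim_outliers at line 2.
Key fact: The log first diverges at position 6: the faulty run prints 'checkpoint: 0' where the working version prints 'level 3, partial 0'.
Call chain: main -> audit_lot(0, 2) (called at line 38).
First divergence: position 6 — shown 'checkpoint: 0', intended 'level 3, partial 0'.
Intended log window:
  4: process_batch done: 3
  5: intermediate pair 3, 3
  6: level 3, partial 0
  7: level 2, partial 3
Execution walk:
  process_batch([10, 4, 11, 11, 3, 8, 10]) -> 3  [called from collect_span, line 18]
  trim_outliers(3, 0) -> 0  [called from collect_span, line 21]
  collect_span([10, 4, 11, 11, 3, 8, 10]) -> 0  [called from main, line 36]
  audit_lot(0, 2) -> 27  [called from main, line 38]
Log origins:
  1 — main, line 35
  2 — collect_span, line 17
  3 — process_batch, line 8
  4 — process_batch, line 13
  5 — collect_span, line 20
  6 — main, line 37
  7 — audit_lot, line 24
A correct fix: line 2: replace `!=` with `<=`.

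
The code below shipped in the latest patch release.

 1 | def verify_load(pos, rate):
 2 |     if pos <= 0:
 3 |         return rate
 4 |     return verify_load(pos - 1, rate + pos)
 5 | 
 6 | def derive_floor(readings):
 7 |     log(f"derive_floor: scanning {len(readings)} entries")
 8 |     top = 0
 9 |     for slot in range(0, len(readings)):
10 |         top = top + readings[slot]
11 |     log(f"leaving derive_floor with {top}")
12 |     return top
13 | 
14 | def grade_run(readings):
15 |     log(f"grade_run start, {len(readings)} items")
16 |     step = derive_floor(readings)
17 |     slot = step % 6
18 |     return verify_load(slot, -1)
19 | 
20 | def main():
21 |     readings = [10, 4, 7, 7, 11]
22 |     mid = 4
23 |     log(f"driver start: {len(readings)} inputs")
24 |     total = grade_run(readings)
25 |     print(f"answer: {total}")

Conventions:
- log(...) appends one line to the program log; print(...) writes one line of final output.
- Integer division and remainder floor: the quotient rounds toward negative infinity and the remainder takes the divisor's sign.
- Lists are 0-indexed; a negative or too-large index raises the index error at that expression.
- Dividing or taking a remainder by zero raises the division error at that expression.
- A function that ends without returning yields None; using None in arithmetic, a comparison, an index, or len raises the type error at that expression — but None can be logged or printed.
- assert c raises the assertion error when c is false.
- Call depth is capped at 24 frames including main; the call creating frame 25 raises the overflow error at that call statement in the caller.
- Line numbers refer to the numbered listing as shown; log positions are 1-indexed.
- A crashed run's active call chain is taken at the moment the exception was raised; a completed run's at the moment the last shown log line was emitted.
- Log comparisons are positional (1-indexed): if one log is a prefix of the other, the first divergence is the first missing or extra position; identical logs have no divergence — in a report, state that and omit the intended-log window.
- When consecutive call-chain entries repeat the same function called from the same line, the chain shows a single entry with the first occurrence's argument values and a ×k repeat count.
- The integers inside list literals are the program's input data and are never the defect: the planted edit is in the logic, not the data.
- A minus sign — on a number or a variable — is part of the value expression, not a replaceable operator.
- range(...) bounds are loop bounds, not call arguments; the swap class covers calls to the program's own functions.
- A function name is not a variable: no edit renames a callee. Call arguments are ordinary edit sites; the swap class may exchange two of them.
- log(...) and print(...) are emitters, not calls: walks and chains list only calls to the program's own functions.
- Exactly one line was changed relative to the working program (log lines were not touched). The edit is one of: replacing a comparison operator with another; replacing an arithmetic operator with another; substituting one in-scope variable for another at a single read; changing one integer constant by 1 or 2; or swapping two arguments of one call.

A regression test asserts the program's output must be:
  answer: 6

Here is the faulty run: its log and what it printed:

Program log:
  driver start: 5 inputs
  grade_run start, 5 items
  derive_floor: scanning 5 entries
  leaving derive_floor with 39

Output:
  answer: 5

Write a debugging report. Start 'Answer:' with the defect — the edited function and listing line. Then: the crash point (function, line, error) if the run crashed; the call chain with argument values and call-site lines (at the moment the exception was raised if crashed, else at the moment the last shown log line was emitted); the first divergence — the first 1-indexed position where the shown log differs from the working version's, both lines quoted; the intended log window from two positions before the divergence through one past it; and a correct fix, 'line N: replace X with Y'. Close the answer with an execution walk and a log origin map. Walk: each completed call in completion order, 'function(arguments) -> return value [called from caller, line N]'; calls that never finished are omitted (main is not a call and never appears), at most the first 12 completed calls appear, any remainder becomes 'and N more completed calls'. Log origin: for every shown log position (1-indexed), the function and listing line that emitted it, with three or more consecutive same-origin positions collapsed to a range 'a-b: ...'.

Answer: the defect is in grade_run at line 18.
Key fact: Log streams are identical — the defect surfaces only in the printed output.
Call chain: main -> grade_run([10, 4, 7, 7, 11]) (called at line 24) -> derive_floor([10, 4, 7, 7, 11]) (called at line 16).
First divergence: there is none — every log position agrees.
Execution walk:
  derive_floor([10, 4, 7, 7, 11]) -> 39  [called from grade_run, line 16]
  verify_load(0, 5) -> 5  [called from verify_load, line 4]
  verify_load(1, 4) -> 5  [called from verify_load, line 4]
  verify_load(2, 2) -> 5  [called from verify_load, line 4]
  verify_load(3, -1) -> 5  [called from grade_run, line 18]
  grade_run([10, 4, 7, 7, 11]) -> 5  [called from main, line 24]
Log line origins:
  1: logged in main at line 23
  2: logged in grade_run at line 15
  3: logged in derive_floor at line 7
  4: logged in derive_floor at line 11
A correct fix: line 18: replace `-1` with `0`.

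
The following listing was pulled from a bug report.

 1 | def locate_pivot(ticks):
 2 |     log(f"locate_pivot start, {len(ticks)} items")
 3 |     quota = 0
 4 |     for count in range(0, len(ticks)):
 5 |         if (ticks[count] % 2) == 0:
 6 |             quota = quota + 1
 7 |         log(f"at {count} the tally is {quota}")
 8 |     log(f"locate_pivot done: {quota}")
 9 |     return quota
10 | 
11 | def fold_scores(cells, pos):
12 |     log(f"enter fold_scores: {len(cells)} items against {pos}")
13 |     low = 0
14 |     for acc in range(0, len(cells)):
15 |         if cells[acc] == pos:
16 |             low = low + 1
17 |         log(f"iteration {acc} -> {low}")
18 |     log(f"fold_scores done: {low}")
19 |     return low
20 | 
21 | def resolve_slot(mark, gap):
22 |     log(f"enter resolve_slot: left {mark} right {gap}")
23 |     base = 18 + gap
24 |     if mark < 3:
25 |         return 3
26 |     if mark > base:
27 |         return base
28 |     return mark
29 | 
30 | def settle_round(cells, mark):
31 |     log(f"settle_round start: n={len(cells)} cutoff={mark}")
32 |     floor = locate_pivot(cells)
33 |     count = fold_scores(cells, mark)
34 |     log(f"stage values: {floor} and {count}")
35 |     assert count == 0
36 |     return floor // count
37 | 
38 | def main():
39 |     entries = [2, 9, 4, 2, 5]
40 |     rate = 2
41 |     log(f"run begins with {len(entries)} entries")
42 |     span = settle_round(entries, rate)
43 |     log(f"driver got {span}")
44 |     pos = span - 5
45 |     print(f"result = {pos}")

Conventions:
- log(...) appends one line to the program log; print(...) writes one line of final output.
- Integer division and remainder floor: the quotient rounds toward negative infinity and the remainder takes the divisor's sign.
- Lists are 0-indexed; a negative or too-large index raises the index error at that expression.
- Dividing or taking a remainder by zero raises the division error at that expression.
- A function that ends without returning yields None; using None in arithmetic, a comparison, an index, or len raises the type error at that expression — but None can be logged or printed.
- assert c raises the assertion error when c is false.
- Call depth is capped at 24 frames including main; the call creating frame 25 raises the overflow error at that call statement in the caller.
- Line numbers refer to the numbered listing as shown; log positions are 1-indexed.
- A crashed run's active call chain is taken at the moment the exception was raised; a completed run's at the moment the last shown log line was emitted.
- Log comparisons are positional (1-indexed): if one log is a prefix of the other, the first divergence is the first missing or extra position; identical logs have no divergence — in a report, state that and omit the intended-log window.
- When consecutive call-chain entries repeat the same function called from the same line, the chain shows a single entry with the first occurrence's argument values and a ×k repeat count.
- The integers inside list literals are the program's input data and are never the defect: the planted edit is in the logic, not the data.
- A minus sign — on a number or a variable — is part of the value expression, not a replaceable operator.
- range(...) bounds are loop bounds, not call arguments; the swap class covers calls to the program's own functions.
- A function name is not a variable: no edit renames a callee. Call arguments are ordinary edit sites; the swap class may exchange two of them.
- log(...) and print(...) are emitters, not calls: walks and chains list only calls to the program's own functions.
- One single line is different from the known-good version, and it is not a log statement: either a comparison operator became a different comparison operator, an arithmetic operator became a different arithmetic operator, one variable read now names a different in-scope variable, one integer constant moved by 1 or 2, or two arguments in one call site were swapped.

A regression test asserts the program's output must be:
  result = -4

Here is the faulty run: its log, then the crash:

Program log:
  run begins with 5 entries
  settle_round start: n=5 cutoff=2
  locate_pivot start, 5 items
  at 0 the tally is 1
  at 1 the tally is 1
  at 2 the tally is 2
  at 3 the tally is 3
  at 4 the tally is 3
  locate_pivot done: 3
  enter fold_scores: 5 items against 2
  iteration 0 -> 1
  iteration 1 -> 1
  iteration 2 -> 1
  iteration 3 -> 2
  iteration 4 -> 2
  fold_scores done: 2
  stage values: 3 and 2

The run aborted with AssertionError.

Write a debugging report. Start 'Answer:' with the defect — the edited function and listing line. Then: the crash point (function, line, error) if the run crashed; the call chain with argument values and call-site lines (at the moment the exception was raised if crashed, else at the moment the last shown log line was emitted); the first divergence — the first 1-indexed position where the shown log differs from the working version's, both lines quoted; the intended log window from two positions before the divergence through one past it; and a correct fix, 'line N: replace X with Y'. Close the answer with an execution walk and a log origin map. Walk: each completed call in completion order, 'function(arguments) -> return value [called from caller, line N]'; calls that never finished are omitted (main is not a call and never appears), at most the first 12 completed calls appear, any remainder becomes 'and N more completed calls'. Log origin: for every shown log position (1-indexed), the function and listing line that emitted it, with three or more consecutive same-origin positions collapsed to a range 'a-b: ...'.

Answer: the defect is in settle_round at line 35.
The tell: After 17 matching log lines the faulty run goes silent, while the working version continues with 'driver got 1'.
Crash: settle_round, line 35, AssertionError.
Call chain: main -> settle_round([2, 9, 4, 2, 5], 2) (called at line 42).
First divergence: position 18 (shown log ended at 17 lines; the working version continues: 'driver got 1').
Intended log window:
  16: fold_scores done: 2
  17: stage values: 3 and 2
  18: driver got 1
Execution walk:
  locate_pivot([2, 9, 4, 2, 5]) -> 3  [called from settle_round, line 32]
  fold_scores([2, 9, 4, 2, 5], 2) -> 2  [called from settle_round, line 33]
Log line origins:
  1 — main, line 41
  2 — settle_round, line 31
  3 — locate_pivot, line 2
  4-8 — locate_pivot, line 7
  9 — locate_pivot, line 8
  10 — fold_scores, line 12
  11-15 — fold_scores, line 17
  16 — fold_scores, line 18
  17 — settle_round, line 34
A correct fix: line 35: replace `==` with `>`.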